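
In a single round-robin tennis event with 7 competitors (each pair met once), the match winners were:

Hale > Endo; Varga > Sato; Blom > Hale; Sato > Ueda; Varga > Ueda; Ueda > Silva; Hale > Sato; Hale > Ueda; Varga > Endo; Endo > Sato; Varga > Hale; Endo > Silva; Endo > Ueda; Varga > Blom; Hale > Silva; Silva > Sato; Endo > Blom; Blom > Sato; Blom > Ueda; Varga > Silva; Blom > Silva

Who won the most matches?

Win totals: Hale 4, Sato 1, Silva 1, Endo 4, Ueda 1, Varga 6, Blom 4.
Varga leads with 6 wins (next highest: 4).

Varga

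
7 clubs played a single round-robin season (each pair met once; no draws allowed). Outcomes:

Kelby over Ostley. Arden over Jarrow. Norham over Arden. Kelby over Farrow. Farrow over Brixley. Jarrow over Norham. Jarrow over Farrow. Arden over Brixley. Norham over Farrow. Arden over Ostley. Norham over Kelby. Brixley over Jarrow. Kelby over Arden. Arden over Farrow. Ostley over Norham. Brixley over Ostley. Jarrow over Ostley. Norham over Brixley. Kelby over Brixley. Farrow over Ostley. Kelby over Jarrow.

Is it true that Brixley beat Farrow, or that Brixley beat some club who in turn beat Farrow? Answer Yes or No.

Brixley did not beat Farrow directly.
Brixley beat Ostley, Jarrow. Of those, Jarrow beat Farrow.

Yes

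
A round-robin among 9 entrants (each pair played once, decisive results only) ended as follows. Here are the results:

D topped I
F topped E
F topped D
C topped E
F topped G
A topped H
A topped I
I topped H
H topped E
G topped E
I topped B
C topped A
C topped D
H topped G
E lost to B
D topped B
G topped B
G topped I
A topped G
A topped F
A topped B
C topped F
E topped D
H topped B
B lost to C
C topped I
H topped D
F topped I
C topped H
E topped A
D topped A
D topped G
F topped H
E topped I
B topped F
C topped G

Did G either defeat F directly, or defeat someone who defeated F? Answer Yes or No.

G did not beat F directly.
G beat B, E, I. Of those, B beat F.

Yes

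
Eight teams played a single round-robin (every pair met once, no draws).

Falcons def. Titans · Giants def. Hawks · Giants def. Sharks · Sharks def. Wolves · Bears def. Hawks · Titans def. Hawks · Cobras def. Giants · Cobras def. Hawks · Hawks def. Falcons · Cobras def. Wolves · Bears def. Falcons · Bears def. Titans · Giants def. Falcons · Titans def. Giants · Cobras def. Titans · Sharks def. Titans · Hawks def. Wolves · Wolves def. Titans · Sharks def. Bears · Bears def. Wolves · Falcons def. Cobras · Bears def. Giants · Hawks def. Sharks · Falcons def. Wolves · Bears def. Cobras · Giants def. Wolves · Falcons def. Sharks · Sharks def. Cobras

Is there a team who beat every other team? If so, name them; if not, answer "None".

Highest win total is Bears with 6 (out of 7 possible).
Bears lost to Sharks, so no team went undefeated.

None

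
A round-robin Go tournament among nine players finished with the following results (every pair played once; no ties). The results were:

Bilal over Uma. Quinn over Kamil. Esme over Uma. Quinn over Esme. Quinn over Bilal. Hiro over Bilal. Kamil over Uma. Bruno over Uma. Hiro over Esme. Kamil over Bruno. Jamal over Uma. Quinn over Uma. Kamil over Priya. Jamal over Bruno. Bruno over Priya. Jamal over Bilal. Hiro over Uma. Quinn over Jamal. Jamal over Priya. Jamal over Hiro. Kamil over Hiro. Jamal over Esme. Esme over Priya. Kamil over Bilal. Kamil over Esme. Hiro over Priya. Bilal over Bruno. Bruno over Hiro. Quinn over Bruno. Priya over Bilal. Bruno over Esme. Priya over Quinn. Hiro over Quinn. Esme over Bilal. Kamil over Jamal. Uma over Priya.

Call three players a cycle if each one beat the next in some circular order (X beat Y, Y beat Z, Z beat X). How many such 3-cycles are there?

12

Win totals: Quinn 6, Kamil 7, Priya 2, Esme 3, Bruno 4, Jamal 6, Hiro 5, Bilal 2, Uma 1.
A player with w wins dominates both others in C(w,2) triples; summing gives 15 + 21 + 1 + 3 + 6 + 15 + 10 + 1 + 0 = 72 transitive triples.
Total triples C(9,3) = 84, so cyclic triples = 84 − 72 = 12.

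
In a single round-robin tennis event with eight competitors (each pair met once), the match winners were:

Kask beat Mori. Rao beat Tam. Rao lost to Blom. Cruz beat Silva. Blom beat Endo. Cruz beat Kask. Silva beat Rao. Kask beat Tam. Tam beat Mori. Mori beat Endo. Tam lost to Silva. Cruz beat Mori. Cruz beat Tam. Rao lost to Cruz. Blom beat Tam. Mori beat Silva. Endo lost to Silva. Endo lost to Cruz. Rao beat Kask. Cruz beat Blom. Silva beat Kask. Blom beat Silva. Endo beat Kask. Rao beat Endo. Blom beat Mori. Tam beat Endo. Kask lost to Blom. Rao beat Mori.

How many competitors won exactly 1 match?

1

Win totals: Rao 4, Blom 6, Kask 2, Tam 2, Cruz 7, Endo 1, Silva 4, Mori 2.
Exactly 1: Endo — 1 competitor.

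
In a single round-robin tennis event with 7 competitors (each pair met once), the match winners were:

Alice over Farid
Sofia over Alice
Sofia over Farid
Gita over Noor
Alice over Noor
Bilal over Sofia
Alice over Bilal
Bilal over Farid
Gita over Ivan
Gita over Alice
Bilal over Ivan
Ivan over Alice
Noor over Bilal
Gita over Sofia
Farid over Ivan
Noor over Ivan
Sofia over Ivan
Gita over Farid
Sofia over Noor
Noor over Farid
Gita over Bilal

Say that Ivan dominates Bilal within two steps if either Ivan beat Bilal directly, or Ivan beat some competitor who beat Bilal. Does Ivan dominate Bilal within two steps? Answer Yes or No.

Yes

Ivan did not beat Bilal directly.
Ivan beat Alice. Of those, Alice beat Bilal.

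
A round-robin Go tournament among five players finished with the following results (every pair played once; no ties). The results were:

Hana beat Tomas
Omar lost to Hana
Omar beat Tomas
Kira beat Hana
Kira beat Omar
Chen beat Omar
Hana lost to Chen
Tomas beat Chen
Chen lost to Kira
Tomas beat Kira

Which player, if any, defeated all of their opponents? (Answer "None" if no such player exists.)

Highest win total is Kira with 3 (out of 4 possible).
Kira lost to Tomas, so no player went undefeated.

None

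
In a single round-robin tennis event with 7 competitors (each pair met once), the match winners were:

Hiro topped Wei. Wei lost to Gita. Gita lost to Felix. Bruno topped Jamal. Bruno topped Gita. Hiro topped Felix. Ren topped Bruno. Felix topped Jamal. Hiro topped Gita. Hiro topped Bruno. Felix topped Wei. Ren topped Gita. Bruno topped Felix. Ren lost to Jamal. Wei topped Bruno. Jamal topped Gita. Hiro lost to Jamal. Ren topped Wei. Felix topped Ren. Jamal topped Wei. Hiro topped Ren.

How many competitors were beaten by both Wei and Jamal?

Wei beat: Bruno.
Jamal beat: Gita, Hiro, Wei, Ren.
No one was beaten by both.

0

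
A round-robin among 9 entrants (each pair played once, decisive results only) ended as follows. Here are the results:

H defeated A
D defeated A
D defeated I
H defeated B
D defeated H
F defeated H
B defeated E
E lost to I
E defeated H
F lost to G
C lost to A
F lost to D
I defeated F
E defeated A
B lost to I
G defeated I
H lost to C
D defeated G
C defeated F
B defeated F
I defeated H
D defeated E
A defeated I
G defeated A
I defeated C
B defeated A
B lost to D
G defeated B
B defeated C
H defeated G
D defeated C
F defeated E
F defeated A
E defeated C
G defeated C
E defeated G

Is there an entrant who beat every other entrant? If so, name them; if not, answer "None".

D

D has 8 wins out of 8 opponents — a perfect record.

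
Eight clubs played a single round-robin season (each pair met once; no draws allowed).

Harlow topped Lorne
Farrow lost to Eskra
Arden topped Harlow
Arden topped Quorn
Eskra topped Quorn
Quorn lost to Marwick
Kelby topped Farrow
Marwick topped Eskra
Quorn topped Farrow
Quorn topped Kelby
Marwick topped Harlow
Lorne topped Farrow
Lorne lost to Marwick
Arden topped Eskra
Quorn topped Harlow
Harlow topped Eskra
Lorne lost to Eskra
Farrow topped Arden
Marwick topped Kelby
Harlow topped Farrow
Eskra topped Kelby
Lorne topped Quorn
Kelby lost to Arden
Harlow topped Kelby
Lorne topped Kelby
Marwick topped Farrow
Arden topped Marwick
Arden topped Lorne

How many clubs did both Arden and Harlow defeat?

Arden beat: Kelby, Lorne, Marwick, Eskra, Quorn, Harlow.
Harlow beat: Farrow, Kelby, Lorne, Eskra.
Both beat: Kelby, Lorne, Eskra — 3.

3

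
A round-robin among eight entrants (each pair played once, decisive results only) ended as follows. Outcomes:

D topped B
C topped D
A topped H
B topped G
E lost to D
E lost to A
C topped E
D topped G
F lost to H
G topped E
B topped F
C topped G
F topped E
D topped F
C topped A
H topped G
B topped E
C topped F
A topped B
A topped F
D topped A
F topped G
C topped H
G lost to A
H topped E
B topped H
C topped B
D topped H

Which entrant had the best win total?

Win totals: A 5, B 4, C 7, D 6, E 0, F 2, G 1, H 3.
C leads with 7 wins (next highest: 6).

C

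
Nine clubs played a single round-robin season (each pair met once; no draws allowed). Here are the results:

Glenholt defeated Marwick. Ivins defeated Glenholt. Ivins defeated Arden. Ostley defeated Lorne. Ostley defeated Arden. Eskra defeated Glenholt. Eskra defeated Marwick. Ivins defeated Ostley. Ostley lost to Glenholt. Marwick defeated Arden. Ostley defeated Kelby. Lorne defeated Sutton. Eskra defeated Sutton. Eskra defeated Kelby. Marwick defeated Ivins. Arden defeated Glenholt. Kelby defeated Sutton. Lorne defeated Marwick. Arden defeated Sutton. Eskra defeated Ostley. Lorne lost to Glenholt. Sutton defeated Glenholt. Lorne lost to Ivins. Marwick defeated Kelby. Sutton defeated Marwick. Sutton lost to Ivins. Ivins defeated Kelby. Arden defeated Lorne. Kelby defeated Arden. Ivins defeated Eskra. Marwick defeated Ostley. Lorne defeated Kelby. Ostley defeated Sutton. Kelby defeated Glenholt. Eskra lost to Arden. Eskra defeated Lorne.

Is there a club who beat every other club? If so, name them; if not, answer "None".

None

Highest win total is Ivins with 7 (out of 8 possible).
Ivins lost to Marwick, so no club went undefeated.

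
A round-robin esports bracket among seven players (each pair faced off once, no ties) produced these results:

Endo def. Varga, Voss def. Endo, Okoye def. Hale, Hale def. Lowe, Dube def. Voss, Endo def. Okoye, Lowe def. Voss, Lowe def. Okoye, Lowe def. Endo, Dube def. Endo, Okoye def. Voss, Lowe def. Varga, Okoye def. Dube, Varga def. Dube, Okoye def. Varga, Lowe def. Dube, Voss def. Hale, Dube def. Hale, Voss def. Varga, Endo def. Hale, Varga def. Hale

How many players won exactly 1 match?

1

Win totals: Lowe 5, Endo 3, Dube 3, Okoye 4, Voss 3, Varga 2, Hale 1.
Exactly 1: Hale — 1 player.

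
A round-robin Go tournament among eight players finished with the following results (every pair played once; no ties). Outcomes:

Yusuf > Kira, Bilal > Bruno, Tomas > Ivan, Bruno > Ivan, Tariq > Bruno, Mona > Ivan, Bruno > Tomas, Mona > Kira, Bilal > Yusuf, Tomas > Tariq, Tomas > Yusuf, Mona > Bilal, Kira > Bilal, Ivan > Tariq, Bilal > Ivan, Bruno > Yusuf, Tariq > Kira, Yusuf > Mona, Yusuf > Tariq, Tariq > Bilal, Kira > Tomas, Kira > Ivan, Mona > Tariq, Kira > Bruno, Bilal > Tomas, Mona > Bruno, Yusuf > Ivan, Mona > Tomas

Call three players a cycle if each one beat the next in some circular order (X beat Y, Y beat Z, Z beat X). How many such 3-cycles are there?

14

Win totals: Ivan 1, Bilal 4, Mona 6, Tomas 3, Tariq 3, Kira 4, Bruno 3, Yusuf 4.
A player with w wins dominates both others in C(w,2) triples; summing gives 0 + 6 + 15 + 3 + 3 + 6 + 3 + 6 = 42 transitive triples.
Total triples C(8,3) = 56, so cyclic triples = 56 − 42 = 14.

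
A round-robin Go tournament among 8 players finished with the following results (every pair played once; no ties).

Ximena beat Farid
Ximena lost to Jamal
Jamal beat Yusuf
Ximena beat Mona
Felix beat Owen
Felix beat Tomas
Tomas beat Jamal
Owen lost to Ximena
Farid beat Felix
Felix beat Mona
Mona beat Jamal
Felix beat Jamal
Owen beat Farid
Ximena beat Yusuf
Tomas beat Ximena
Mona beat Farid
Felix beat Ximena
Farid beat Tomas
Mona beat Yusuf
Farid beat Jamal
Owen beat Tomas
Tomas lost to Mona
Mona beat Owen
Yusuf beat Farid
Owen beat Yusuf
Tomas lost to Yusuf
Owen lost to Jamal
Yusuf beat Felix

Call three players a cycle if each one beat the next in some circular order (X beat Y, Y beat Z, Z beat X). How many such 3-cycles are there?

Win totals: Yusuf 3, Farid 3, Ximena 4, Tomas 2, Felix 5, Mona 5, Jamal 3, Owen 3.
A player with w wins dominates both others in C(w,2) triples; summing gives 3 + 3 + 6 + 1 + 10 + 10 + 3 + 3 = 39 transitive triples.
Total triples C(8,3) = 56, so cyclic triples = 56 − 39 = 17.

17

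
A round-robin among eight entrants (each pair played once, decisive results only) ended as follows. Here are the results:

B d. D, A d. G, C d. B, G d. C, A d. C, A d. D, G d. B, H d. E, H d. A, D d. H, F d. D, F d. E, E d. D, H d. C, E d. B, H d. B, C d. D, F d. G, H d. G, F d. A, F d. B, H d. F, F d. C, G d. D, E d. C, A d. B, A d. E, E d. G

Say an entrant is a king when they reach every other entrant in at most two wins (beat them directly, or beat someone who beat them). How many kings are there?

3

A cannot reach F in two steps.
B cannot reach A, C, E, F, G in two steps.
C cannot reach A, E, F, G in two steps.
D reaches everyone (king).
E cannot reach A, F in two steps.
F reaches everyone (king).
G cannot reach A, E, F in two steps.
H reaches everyone (king).
Kings: D, F, H — 3.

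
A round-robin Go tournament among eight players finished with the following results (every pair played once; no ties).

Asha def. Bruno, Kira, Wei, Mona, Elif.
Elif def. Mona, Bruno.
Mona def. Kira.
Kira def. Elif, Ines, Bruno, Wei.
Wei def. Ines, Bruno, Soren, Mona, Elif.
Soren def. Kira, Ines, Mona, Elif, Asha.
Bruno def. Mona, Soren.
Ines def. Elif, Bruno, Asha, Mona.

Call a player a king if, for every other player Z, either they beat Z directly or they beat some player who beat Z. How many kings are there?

5

Soren reaches everyone (king).
Mona cannot reach Soren, Asha in two steps.
Asha reaches everyone (king).
Bruno cannot reach Wei in two steps.
Wei reaches everyone (king).
Elif cannot reach Asha, Wei, Ines in two steps.
Kira reaches everyone (king).
Ines reaches everyone (king).
Kings: Soren, Asha, Wei, Kira, Ines — 5.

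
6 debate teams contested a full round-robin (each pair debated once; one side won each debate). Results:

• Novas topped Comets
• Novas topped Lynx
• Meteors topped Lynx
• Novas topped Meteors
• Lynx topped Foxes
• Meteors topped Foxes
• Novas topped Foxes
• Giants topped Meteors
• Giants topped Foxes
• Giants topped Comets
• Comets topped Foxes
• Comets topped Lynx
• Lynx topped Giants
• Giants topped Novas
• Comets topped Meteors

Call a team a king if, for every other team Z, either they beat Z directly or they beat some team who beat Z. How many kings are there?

3

Comets cannot reach Novas in two steps.
Novas reaches everyone (king).
Meteors cannot reach Comets, Novas in two steps.
Lynx reaches everyone (king).
Foxes cannot reach Comets, Novas, Meteors, Lynx, Giants in two steps.
Giants reaches everyone (king).
Kings: Novas, Lynx, Giants — 3.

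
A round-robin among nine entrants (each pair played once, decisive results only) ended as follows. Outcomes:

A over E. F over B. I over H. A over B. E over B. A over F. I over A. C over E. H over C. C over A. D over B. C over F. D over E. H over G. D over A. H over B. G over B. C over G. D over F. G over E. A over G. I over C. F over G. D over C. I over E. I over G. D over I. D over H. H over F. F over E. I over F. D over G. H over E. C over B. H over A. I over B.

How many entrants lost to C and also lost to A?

4

C beat: A, B, E, F, G.
A beat: B, E, F, G.
Both beat: B, E, F, G — 4.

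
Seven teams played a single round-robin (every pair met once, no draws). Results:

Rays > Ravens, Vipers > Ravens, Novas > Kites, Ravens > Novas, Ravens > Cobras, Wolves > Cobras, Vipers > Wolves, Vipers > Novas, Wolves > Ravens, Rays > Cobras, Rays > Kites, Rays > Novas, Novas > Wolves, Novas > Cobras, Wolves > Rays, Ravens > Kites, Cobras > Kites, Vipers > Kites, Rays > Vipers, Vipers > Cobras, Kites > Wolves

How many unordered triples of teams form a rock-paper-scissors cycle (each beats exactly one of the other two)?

6

Win totals: Vipers 5, Cobras 1, Rays 5, Kites 1, Wolves 3, Ravens 3, Novas 3.
A team with w wins dominates both others in C(w,2) triples; summing gives 10 + 0 + 10 + 0 + 3 + 3 + 3 = 29 transitive triples.
Total triples C(7,3) = 35, so cyclic triples = 35 − 29 = 6.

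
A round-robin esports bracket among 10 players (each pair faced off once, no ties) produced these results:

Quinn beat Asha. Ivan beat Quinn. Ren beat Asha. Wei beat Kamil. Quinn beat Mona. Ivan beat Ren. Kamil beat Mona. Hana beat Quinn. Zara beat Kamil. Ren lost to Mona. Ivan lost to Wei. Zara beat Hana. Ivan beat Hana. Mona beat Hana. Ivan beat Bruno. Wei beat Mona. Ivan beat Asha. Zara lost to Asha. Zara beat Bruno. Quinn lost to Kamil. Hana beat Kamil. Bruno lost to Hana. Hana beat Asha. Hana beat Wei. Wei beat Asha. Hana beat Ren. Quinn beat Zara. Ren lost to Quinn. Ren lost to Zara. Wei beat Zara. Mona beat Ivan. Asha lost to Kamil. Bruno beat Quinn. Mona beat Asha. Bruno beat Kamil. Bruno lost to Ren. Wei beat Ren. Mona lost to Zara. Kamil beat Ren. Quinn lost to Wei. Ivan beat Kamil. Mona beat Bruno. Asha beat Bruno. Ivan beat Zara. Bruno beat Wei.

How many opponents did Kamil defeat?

Kamil's results: beat Quinn, Mona, Asha, Ren; lost to Hana, Bruno, Zara, Ivan, Wei.
That is 4 wins.

4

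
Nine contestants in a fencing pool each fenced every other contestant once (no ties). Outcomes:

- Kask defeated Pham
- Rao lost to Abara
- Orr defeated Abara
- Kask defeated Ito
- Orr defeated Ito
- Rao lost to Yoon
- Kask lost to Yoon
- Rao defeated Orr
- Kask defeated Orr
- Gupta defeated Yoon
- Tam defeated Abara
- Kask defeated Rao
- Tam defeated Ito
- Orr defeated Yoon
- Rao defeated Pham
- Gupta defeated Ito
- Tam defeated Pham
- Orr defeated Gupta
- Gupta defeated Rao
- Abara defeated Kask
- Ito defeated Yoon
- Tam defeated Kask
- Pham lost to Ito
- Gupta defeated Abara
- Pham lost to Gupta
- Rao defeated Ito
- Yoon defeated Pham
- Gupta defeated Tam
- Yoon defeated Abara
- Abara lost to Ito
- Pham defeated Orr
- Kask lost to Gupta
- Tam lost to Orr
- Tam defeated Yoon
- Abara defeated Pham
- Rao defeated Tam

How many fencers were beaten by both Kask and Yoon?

2

Kask beat: Rao, Orr, Ito, Pham.
Yoon beat: Rao, Abara, Pham, Kask.
Both beat: Rao, Pham — 2.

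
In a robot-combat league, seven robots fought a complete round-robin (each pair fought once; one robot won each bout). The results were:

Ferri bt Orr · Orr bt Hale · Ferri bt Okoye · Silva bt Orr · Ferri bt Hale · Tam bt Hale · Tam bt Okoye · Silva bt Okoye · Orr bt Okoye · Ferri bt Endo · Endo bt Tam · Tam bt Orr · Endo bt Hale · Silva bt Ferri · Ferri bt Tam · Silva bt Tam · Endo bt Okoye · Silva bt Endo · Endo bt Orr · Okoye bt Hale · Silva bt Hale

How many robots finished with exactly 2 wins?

Win totals: Endo 4, Hale 0, Orr 2, Tam 3, Okoye 1, Silva 6, Ferri 5.
Exactly 2: Orr — 1 robot.

1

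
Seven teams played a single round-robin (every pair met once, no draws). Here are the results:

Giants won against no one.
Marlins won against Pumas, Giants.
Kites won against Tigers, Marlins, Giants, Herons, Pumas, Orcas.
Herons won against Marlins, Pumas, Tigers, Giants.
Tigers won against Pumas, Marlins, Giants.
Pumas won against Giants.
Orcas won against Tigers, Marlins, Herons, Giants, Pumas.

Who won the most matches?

Kites

Win totals: Orcas 5, Herons 4, Giants 0, Kites 6, Pumas 1, Marlins 2, Tigers 3.
Kites leads with 6 wins (next highest: 5).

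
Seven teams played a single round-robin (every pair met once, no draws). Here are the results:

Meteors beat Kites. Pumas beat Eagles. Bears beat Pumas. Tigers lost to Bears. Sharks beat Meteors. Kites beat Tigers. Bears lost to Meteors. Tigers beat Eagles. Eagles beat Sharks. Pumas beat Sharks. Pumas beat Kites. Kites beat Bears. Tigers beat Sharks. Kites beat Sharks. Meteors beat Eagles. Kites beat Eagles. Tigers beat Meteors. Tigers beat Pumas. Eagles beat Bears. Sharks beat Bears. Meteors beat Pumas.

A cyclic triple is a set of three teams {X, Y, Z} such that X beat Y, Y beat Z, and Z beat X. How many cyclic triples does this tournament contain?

Win totals: Tigers 4, Eagles 2, Kites 4, Sharks 2, Meteors 4, Bears 2, Pumas 3.
A team with w wins dominates both others in C(w,2) triples; summing gives 6 + 1 + 6 + 1 + 6 + 1 + 3 = 24 transitive triples.
Total triples C(7,3) = 35, so cyclic triples = 35 − 24 = 11.

11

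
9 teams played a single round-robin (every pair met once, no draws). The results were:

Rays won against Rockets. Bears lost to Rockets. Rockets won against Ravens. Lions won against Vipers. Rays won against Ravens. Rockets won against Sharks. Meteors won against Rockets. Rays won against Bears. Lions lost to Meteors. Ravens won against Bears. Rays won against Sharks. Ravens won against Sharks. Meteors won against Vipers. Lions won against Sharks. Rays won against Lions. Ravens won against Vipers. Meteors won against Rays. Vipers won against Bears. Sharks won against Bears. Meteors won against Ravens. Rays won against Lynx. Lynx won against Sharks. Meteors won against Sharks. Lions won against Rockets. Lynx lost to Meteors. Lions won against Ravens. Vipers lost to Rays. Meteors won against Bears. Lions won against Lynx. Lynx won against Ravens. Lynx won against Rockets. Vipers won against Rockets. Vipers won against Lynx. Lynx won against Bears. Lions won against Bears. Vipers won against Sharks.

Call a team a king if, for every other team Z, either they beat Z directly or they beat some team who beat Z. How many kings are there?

Sharks cannot reach Rockets, Meteors, Ravens, Lynx, Rays, Lions, Vipers in two steps.
Rockets cannot reach Meteors, Lynx, Rays, Lions in two steps.
Meteors reaches everyone (king).
Ravens cannot reach Meteors, Rays, Lions in two steps.
Lynx cannot reach Meteors, Rays, Lions in two steps.
Rays cannot reach Meteors in two steps.
Lions cannot reach Meteors, Rays in two steps.
Vipers cannot reach Meteors, Rays, Lions in two steps.
Bears cannot reach Sharks, Rockets, Meteors, Ravens, Lynx, Rays, Lions, Vipers in two steps.
Kings: Meteors — 1.

1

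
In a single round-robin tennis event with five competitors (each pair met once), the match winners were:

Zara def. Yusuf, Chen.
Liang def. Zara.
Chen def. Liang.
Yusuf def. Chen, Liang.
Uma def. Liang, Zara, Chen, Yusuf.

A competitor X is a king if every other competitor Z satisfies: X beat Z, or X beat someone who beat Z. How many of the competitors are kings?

1

Yusuf cannot reach Uma in two steps.
Uma reaches everyone (king).
Zara cannot reach Uma in two steps.
Chen cannot reach Yusuf, Uma in two steps.
Liang cannot reach Uma in two steps.
Kings: Uma — 1.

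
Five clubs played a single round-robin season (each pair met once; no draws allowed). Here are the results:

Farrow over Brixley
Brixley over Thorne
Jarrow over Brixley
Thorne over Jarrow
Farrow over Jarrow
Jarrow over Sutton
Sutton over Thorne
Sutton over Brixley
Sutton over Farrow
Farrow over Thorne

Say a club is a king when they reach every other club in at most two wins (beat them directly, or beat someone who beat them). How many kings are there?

Thorne cannot reach Farrow in two steps.
Brixley cannot reach Farrow, Sutton in two steps.
Farrow reaches everyone (king).
Sutton reaches everyone (king).
Jarrow reaches everyone (king).
Kings: Farrow, Sutton, Jarrow — 3.

3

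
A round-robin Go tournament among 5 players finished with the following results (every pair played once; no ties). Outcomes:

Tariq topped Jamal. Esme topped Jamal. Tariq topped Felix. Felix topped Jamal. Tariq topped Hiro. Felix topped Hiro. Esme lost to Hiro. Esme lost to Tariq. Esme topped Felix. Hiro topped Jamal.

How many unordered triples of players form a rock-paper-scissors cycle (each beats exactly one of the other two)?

Win totals: Esme 2, Felix 2, Jamal 0, Hiro 2, Tariq 4.
A player with w wins dominates both others in C(w,2) triples; summing gives 1 + 1 + 0 + 1 + 6 = 9 transitive triples.
Total triples C(5,3) = 10, so cyclic triples = 10 − 9 = 1.

1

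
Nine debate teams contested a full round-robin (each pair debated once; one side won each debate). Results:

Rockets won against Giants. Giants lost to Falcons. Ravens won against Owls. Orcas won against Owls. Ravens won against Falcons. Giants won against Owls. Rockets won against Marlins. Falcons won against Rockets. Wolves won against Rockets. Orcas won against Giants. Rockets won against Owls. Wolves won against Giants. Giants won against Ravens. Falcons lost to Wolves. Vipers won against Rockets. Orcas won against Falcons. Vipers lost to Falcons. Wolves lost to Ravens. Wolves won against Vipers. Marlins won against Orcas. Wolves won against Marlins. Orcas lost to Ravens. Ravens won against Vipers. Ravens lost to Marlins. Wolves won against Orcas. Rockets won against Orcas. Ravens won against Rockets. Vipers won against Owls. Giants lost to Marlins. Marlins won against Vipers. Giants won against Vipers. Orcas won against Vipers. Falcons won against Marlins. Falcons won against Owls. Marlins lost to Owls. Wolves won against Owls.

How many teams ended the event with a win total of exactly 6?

1

Win totals: Marlins 4, Owls 1, Rockets 4, Giants 3, Vipers 2, Orcas 4, Falcons 5, Ravens 6, Wolves 7.
Exactly 6: Ravens — 1 team.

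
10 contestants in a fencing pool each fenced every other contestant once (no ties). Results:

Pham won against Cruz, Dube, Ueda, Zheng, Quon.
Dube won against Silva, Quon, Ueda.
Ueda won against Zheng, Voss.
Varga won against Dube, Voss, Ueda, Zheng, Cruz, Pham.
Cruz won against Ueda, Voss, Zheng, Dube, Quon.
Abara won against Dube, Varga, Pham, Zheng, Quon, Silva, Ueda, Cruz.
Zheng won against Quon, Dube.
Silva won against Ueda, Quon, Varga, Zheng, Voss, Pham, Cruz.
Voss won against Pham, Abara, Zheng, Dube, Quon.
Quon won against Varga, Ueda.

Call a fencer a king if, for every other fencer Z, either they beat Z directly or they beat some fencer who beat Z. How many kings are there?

Dube cannot reach Abara in two steps.
Voss reaches everyone (king).
Quon cannot reach Abara, Silva in two steps.
Abara reaches everyone (king).
Varga reaches everyone (king).
Pham cannot reach Abara in two steps.
Silva reaches everyone (king).
Ueda cannot reach Varga, Silva, Cruz in two steps.
Zheng cannot reach Voss, Abara, Pham, Cruz in two steps.
Cruz reaches everyone (king).
Kings: Voss, Abara, Varga, Silva, Cruz — 5.

5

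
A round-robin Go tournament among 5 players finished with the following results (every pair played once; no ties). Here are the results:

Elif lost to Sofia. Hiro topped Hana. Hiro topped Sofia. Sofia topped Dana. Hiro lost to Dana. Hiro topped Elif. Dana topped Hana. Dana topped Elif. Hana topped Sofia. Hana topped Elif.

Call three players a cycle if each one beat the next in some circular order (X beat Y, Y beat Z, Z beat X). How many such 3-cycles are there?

2

Of the C(5,3) = 10 triples, the cyclic ones are: {Hana, Sofia, Dana}; {Hiro, Sofia, Dana}.
That is 2.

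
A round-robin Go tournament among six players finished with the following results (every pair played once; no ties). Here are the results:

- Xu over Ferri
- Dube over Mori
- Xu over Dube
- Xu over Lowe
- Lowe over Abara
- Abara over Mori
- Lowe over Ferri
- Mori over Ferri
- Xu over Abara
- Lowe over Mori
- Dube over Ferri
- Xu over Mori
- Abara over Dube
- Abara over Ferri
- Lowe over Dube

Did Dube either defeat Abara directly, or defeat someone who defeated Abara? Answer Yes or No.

No

Dube did not beat Abara directly.
Dube beat Mori, Ferri, but each of them lost to Abara. No two-step path.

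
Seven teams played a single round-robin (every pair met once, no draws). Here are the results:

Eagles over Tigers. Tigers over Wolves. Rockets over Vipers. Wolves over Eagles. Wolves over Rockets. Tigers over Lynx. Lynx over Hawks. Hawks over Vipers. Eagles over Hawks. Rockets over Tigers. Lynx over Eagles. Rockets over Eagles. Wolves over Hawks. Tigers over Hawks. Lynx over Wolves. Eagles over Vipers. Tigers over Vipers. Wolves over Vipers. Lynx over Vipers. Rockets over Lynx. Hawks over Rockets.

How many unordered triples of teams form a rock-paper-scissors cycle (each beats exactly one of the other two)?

7

Win totals: Vipers 0, Rockets 4, Eagles 3, Lynx 4, Wolves 4, Tigers 4, Hawks 2.
A team with w wins dominates both others in C(w,2) triples; summing gives 0 + 6 + 3 + 6 + 6 + 6 + 1 = 28 transitive triples.
Total triples C(7,3) = 35, so cyclic triples = 35 − 28 = 7.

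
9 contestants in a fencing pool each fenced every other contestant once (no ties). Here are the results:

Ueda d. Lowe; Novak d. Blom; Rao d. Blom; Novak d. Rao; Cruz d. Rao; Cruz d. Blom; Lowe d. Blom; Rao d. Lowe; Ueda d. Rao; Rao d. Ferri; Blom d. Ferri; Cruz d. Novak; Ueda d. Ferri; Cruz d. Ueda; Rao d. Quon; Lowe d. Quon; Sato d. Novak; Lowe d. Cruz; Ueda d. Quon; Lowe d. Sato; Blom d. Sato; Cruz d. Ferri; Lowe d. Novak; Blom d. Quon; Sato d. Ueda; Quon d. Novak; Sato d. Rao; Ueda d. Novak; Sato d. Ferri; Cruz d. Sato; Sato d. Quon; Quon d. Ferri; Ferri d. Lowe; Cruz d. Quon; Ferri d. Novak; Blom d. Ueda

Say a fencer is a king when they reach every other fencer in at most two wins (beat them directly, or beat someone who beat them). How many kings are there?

4

Ueda reaches everyone (king).
Blom cannot reach Cruz in two steps.
Lowe reaches everyone (king).
Sato cannot reach Cruz in two steps.
Cruz reaches everyone (king).
Rao reaches everyone (king).
Quon cannot reach Ueda, Sato, Cruz in two steps.
Novak cannot reach Cruz in two steps.
Ferri cannot reach Ueda in two steps.
Kings: Ueda, Lowe, Cruz, Rao — 4.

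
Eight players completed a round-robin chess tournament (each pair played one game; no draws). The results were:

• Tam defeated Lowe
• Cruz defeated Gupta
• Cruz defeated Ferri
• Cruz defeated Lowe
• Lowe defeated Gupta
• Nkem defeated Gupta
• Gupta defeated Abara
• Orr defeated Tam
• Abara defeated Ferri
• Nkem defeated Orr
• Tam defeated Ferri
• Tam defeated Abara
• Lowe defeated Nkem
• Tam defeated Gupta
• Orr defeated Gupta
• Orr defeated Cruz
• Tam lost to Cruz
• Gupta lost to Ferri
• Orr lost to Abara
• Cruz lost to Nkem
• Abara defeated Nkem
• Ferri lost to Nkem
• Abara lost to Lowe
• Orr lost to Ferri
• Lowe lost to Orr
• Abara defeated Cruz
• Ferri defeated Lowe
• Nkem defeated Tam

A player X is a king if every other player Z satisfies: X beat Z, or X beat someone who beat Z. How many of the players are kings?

Tam reaches everyone (king).
Ferri reaches everyone (king).
Orr reaches everyone (king).
Gupta cannot reach Tam, Lowe in two steps.
Nkem reaches everyone (king).
Lowe reaches everyone (king).
Cruz reaches everyone (king).
Abara reaches everyone (king).
Kings: Tam, Ferri, Orr, Nkem, Lowe, Cruz, Abara — 7.

7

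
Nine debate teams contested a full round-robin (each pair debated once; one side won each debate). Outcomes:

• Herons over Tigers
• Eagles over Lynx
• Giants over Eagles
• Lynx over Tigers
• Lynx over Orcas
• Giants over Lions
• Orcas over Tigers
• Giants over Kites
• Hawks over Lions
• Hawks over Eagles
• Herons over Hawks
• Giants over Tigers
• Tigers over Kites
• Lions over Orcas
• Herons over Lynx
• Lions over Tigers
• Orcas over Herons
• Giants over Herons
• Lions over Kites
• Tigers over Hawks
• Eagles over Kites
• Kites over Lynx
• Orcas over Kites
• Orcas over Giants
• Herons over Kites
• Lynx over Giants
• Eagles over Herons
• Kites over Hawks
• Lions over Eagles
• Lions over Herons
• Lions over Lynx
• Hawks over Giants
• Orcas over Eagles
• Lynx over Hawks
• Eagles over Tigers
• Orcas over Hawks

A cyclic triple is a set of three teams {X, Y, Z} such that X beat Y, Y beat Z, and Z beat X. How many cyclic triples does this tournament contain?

Win totals: Lynx 4, Herons 4, Kites 2, Hawks 3, Eagles 4, Tigers 2, Lions 6, Orcas 6, Giants 5.
A team with w wins dominates both others in C(w,2) triples; summing gives 6 + 6 + 1 + 3 + 6 + 1 + 15 + 15 + 10 = 63 transitive triples.
Total triples C(9,3) = 84, so cyclic triples = 84 − 63 = 21.

21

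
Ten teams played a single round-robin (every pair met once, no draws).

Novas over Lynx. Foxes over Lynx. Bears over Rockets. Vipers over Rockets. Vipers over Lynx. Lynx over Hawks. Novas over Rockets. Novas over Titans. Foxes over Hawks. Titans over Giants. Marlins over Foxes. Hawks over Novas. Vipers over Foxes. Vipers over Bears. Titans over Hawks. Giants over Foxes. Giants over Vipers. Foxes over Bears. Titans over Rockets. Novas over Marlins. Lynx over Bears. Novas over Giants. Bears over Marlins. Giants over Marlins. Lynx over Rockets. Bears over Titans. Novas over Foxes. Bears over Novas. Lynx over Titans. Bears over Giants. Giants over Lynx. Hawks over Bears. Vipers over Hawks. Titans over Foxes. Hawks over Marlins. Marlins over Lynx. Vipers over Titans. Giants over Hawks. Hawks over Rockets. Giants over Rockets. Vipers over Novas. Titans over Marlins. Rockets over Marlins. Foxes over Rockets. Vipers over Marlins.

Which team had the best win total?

Vipers

Win totals: Marlins 2, Bears 5, Novas 6, Rockets 1, Hawks 4, Giants 6, Foxes 4, Titans 5, Lynx 4, Vipers 8.
Vipers leads with 8 wins (next highest: 6).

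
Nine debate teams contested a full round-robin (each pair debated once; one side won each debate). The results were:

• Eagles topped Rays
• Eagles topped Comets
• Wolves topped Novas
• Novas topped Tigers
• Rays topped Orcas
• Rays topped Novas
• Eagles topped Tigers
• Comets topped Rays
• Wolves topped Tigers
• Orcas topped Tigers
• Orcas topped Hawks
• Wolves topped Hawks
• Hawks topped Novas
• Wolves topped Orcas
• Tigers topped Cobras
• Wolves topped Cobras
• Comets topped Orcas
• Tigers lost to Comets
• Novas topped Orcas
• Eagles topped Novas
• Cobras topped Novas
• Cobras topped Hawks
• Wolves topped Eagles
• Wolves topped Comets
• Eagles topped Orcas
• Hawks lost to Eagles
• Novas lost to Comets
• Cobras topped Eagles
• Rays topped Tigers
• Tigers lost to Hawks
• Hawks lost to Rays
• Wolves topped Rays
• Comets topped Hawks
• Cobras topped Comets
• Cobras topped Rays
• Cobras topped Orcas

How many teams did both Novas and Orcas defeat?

1

Novas beat: Tigers, Orcas.
Orcas beat: Tigers, Hawks.
Both beat: Tigers — 1.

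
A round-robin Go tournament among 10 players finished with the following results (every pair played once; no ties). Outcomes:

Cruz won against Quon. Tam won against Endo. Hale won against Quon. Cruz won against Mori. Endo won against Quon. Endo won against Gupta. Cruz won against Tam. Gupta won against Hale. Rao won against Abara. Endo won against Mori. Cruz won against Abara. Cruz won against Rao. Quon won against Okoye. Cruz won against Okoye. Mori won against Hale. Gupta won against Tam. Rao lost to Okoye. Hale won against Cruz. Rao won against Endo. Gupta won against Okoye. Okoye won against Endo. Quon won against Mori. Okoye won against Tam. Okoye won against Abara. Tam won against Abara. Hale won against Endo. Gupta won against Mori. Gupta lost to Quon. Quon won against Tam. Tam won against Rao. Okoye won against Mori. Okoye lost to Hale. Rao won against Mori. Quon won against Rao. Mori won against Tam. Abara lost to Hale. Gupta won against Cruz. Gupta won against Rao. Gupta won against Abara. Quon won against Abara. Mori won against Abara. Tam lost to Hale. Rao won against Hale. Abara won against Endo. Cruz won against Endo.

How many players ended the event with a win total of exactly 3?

3

Win totals: Okoye 5, Cruz 7, Tam 3, Gupta 7, Abara 1, Rao 4, Hale 6, Endo 3, Mori 3, Quon 6.
Exactly 3: Tam, Endo, Mori — 3 players.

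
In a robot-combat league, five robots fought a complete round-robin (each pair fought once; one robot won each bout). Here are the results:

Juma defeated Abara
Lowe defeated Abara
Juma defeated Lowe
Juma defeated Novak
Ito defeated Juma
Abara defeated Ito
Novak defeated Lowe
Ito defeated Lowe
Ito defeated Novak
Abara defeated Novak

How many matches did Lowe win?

Lowe's results: beat Abara; lost to Juma, Ito, Novak.
That is 1 win.

1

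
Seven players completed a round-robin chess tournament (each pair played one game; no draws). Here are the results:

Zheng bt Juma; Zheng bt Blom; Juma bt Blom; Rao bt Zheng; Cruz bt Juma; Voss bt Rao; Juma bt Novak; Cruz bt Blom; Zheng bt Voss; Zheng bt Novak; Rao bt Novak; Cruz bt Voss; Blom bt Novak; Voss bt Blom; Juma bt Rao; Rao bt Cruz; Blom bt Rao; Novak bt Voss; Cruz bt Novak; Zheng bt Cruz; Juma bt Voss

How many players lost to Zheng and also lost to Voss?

Zheng beat: Cruz, Voss, Blom, Juma, Novak.
Voss beat: Blom, Rao.
Both beat: Blom — 1.

1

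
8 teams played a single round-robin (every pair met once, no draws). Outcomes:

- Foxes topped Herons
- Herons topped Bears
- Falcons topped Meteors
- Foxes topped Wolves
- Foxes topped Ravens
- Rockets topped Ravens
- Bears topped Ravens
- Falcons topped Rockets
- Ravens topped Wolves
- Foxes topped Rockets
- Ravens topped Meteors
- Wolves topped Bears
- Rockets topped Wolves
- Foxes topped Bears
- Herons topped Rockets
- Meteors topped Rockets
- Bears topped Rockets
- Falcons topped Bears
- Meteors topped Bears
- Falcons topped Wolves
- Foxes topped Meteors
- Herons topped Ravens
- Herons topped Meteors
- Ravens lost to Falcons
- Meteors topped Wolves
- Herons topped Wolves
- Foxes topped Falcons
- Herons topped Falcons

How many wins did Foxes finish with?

7

Foxes' results: beat Herons, Bears, Wolves, Meteors, Ravens, Rockets, Falcons; lost to no one.
That is 7 wins.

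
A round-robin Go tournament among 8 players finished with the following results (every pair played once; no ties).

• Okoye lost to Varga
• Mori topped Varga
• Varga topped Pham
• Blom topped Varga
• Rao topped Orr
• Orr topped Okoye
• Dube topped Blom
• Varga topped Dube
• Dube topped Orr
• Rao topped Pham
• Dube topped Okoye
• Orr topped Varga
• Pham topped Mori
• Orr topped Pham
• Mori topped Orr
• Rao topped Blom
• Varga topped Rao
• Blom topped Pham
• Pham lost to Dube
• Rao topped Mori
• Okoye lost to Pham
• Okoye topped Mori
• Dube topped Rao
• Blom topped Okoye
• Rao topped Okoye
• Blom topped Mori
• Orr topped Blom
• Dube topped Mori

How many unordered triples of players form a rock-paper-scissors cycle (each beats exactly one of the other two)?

11

Win totals: Blom 4, Varga 4, Pham 2, Okoye 1, Orr 4, Mori 2, Dube 6, Rao 5.
A player with w wins dominates both others in C(w,2) triples; summing gives 6 + 6 + 1 + 0 + 6 + 1 + 15 + 10 = 45 transitive triples.
Total triples C(8,3) = 56, so cyclic triples = 56 − 45 = 11.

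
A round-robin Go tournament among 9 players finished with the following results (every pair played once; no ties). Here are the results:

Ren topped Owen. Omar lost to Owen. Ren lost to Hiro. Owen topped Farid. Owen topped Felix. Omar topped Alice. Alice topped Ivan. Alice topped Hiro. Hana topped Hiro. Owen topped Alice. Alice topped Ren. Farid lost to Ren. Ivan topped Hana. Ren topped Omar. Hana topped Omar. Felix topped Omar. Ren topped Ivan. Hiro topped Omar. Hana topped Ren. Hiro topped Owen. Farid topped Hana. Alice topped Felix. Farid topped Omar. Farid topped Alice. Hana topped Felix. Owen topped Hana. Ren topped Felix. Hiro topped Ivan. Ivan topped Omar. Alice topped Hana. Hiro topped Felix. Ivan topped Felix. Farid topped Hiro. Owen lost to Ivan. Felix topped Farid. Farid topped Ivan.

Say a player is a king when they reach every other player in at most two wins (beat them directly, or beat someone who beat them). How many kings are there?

7

Farid reaches everyone (king).
Owen reaches everyone (king).
Felix cannot reach Owen, Ren in two steps.
Omar cannot reach Farid, Owen in two steps.
Ivan reaches everyone (king).
Hiro reaches everyone (king).
Alice reaches everyone (king).
Hana reaches everyone (king).
Ren reaches everyone (king).
Kings: Farid, Owen, Ivan, Hiro, Alice, Hana, Ren — 7.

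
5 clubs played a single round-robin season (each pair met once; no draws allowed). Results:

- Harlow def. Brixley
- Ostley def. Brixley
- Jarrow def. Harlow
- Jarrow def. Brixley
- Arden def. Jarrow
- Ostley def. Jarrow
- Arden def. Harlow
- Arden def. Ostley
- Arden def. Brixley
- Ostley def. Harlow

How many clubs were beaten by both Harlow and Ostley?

1

Harlow beat: Brixley.
Ostley beat: Brixley, Jarrow, Harlow.
Both beat: Brixley — 1.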